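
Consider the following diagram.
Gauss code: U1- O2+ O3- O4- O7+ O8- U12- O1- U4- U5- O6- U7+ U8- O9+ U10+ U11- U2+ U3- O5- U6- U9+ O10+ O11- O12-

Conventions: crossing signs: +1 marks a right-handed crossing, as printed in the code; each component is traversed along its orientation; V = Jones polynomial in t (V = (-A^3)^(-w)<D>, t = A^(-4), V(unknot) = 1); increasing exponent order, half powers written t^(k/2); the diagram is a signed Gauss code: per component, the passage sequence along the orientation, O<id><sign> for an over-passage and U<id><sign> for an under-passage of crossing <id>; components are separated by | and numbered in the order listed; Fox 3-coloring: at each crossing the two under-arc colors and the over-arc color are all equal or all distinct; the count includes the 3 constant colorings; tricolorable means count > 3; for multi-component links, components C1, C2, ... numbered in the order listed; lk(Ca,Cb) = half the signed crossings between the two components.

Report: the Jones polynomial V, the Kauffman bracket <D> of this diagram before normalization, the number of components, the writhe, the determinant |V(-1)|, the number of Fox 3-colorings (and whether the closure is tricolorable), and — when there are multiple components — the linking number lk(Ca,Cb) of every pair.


Jones polynomial: V(t) = -t^-4 + t^-3 + t^-1
<D> = A^-8 + 1 - A^4; writhe -4
components 1, writhe -4 (12 crossings)
3-colorings: 9 of 3^12, det 3 — tricolorable
note: w = -4 (over 12 crossings) is diagram-only; (-A^3)^(4) removes it from V


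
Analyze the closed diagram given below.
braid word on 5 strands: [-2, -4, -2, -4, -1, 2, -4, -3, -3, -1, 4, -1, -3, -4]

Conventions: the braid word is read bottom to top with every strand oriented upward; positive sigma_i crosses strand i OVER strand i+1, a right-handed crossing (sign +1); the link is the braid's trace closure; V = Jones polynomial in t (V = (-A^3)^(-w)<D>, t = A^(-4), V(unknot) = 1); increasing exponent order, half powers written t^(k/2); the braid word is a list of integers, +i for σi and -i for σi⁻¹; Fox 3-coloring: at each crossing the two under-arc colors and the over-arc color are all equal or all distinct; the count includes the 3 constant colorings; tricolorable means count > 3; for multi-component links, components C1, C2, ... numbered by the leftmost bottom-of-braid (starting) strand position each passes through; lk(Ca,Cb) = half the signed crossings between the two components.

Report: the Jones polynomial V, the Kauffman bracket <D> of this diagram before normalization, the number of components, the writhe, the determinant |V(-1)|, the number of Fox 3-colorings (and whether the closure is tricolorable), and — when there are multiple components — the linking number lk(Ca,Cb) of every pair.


Jones polynomial: V(t) = t^-15 - 3t^-14 + 6t^-13 - 10t^-12 + 14t^-11 - 18t^-10 + 18t^-9 - 17t^-8 + 14t^-7 - 9t^-6 + 6t^-5 - 2t^-4 + t^-3
<D> = A^-18 - 2A^-14 + 6A^-10 - 9A^-6 + 14A^-2 - 17A^2 + 18A^6 - 18A^10 + 14A^14 - 10A^18 + 6A^22 - 3A^26 + A^30; writhe -10
components 1, writhe -10 (14 crossings)
3-colorings: 3 of 3^14, det 119 — not tricolorable
note: the span of V is 12, forcing >= 12 crossings in any diagram


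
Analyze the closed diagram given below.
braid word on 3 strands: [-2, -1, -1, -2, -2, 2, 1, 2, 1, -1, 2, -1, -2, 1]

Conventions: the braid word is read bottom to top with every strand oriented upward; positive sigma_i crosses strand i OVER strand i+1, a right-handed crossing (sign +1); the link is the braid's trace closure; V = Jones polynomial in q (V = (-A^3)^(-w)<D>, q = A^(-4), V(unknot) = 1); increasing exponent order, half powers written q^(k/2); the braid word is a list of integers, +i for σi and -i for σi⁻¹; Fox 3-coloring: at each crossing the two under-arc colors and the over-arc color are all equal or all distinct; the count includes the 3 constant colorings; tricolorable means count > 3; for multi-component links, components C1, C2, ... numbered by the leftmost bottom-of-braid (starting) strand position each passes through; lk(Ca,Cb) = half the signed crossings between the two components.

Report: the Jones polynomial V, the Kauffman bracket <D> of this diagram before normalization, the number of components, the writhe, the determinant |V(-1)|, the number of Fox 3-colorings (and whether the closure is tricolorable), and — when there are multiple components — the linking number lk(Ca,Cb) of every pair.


Jones polynomial: V(q) = -q^-5 + q^-4 - q^-3 + 2q^-2 - q^-1 + 2 - q
<D> = -A^-10 + 2A^-6 - A^-2 + 2A^2 - A^6 + A^10 - A^14; writhe -2
components 1, writhe -2 (14 crossings)
3-colorings: 9 of 3^14, det 9 — tricolorable
note: w = -2 (over 14 crossings) is diagram-only; (-A^3)^(2) removes it from V


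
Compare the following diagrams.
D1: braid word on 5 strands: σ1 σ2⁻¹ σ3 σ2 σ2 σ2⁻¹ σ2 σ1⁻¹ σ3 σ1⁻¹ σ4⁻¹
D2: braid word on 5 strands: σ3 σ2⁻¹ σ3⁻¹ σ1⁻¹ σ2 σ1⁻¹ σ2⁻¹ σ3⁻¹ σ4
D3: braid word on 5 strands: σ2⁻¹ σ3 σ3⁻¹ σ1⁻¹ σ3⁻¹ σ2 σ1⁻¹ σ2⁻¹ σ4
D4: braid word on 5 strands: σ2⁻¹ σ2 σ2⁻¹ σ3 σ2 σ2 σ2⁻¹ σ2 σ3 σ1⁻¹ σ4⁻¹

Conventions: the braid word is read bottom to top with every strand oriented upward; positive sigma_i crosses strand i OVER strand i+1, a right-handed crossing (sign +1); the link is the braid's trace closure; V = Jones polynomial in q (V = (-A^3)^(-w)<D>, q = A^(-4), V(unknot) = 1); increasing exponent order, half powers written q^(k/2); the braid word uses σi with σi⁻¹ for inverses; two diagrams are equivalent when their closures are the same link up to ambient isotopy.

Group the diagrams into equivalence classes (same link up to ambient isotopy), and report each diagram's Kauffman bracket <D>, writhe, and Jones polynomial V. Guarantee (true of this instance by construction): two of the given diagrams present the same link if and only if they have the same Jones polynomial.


classes: {D1, D4} | {D2, D3}
V(D1) = -q^(1/2) + q^(3/2) - q^(5/2) - q^(9/2)  [11 crossings, <D> = A^-15 + A^-7 - A^-3 + A, w = +1]
V(D2) = -q^(-9/2) - q^(-5/2) + q^(-3/2) - q^(-1/2)  [9 crossings, <D> = A^-7 - A^-3 + A + A^9, w = -3]
V(D3) = -q^(-9/2) - q^(-5/2) + q^(-3/2) - q^(-1/2)  (w -3, c 9, <D> = A^-7 - A^-3 + A + A^9)
V(D4) = -q^(1/2) + q^(3/2) - q^(5/2) - q^(9/2)  [11 crossings, <D> = A^-15 + A^-7 - A^-3 + A, w = +1]
note: comparing 4 Jones polynomials yields 2 groups


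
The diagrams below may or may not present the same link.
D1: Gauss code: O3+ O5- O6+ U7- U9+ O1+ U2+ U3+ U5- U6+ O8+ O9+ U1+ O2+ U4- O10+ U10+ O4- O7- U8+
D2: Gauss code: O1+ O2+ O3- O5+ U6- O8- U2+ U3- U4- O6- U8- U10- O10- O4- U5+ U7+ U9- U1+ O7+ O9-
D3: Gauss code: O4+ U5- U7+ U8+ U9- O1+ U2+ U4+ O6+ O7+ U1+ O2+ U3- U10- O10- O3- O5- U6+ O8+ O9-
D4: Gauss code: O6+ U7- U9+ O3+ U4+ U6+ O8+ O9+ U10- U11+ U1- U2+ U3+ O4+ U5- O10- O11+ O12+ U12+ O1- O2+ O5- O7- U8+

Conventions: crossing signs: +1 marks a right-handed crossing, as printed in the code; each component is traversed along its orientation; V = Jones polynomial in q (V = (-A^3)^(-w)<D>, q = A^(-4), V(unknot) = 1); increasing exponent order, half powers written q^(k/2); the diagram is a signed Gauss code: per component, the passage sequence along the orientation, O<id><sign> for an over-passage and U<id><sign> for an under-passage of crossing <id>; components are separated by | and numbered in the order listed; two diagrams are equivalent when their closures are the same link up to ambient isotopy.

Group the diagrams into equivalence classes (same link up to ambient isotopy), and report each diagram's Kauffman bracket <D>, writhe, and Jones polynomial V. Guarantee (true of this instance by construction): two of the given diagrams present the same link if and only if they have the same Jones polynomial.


grouping into links: {D1, D3, D4} | {D2}
V(D1) = q - q^2 + 2q^3 - q^4 + q^5 - q^6  (w +4, c 10, <D> = -A^-12 + A^-8 - A^-4 + 2 - A^4 + A^8)
D2 (bracket A^-2 + A^6 - A^10; 10 crossings at w = -2): V = -q^-4 + q^-3 + q^-1
V(D3) = q - q^2 + 2q^3 - q^4 + q^5 - q^6  [10 crossings, <D> = -A^-18 + A^-14 - A^-10 + 2A^-6 - A^-2 + A^2, w = +2]
V(D4) = q - q^2 + 2q^3 - q^4 + q^5 - q^6  [12 crossings, <D> = -A^-12 + A^-8 - A^-4 + 2 - A^4 + A^8, w = +4]
why: V(q) takes 2 values over 4 diagrams, fixing the grouping


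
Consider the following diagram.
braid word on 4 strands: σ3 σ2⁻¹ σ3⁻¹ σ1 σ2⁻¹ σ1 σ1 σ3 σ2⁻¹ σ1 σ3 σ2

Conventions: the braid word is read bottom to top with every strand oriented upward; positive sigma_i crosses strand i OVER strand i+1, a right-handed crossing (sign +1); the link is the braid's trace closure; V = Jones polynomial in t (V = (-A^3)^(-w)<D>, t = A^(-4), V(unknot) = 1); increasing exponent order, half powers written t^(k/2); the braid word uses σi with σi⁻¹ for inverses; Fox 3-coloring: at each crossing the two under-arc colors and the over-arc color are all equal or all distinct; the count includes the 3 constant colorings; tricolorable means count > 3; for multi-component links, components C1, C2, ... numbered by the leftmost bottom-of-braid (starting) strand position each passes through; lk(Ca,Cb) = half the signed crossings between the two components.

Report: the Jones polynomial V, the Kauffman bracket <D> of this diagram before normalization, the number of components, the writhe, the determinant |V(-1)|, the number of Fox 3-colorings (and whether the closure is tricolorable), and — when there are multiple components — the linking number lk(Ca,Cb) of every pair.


V = -t^(1/2) - t^(3/2) - t^(5/2) + t^(9/2)
<D> = A^-6 - A^2 - A^6 - A^10 (w = +4)
2 components over 12 crossings, w = +4
lk(C1,C2): 0
27 Fox colorings among 3^12, |V(-1)| = 0: tricolorable
why: summing lk over 1 pair gives 0


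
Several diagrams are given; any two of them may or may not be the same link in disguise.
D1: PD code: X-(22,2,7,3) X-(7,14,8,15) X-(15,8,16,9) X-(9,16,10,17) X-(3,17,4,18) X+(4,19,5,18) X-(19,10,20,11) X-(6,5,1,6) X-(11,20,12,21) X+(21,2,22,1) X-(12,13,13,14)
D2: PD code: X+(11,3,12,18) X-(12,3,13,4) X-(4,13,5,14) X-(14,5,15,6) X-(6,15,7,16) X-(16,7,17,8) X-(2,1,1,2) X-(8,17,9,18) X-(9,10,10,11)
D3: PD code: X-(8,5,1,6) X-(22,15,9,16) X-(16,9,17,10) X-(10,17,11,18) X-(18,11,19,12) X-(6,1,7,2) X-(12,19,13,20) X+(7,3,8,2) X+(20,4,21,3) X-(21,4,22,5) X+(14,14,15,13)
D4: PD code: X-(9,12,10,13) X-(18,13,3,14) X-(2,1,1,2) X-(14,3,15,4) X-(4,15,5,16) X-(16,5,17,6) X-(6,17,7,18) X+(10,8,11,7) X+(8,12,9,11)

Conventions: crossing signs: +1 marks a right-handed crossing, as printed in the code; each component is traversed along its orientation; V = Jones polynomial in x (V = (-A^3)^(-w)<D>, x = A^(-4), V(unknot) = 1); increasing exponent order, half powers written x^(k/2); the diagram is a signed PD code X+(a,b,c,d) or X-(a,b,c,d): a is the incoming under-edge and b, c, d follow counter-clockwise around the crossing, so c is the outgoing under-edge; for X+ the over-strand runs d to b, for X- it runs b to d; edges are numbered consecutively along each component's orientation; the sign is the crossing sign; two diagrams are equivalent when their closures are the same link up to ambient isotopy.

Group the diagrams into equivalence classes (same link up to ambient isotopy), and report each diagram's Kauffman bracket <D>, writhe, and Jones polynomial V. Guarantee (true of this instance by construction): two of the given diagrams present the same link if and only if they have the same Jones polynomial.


grouping into links: {D1, D2, D3, D4}
V(D1) = x^(-15/2) - x^(-7/2) - x^(-5/2) - x^(-3/2)  (w -7, c 11, <D> = A^-15 + A^-11 + A^-7 - A^9)
D2 (bracket A^-15 + A^-11 + A^-7 - A^9; 9 crossings at w = -7): V = x^(-15/2) - x^(-7/2) - x^(-5/2) - x^(-3/2)
V(D3) = x^(-15/2) - x^(-7/2) - x^(-5/2) - x^(-3/2)  (w -5, c 11, <D> = A^-9 + A^-5 + A^-1 - A^15)
D4 (bracket A^-9 + A^-5 + A^-1 - A^15; 9 crossings at w = -5): V = x^(-15/2) - x^(-7/2) - x^(-5/2) - x^(-3/2)
key observation: one V(x) for all 4 diagrams — one class (guaranteed)


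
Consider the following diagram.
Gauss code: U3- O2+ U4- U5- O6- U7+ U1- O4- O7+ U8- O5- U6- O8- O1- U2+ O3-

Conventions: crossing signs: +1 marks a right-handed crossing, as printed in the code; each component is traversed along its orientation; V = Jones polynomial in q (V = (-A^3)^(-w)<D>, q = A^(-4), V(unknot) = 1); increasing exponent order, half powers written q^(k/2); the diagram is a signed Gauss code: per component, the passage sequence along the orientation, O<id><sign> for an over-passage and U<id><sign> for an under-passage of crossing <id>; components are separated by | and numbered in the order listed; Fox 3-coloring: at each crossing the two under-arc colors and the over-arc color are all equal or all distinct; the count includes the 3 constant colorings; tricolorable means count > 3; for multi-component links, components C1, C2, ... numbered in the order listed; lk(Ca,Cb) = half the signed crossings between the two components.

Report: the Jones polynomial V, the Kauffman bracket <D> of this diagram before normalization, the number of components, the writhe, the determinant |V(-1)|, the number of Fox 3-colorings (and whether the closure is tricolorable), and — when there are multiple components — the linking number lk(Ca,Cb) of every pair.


V(q) = -q^-6 + q^-5 - q^-4 + 2q^-3 - q^-2 + q^-1
bracket: A^-8 - A^-4 + 2 - A^4 + A^8 - A^12, w = -4
1 component, writhe -4, over 8 crossings
det 7, colorings 3 of 3^8 — not tricolorable
observation: the span of V is 5, forcing >= 5 crossings in any diagram


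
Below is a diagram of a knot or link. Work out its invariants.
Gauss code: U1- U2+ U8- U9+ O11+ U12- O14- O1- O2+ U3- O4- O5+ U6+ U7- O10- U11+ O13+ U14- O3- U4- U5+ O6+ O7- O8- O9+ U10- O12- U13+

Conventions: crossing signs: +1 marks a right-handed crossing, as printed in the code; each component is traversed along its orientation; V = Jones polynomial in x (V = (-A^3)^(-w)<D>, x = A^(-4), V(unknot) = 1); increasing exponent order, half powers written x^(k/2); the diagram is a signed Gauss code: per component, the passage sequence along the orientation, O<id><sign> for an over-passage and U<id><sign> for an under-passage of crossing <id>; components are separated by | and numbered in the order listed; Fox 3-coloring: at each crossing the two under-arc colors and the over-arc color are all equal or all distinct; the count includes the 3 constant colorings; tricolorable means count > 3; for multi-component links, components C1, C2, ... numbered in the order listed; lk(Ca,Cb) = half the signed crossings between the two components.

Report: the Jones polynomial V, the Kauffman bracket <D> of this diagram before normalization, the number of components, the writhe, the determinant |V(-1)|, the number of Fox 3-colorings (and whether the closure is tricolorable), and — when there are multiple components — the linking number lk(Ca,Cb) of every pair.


V(x) = x^-5 - 2x^-4 + 2x^-3 - 2x^-2 + 2x^-1 - 1 + x
bracket: A^-10 - A^-6 + 2A^-2 - 2A^2 + 2A^6 - 2A^10 + A^14, w = -2
1 component, writhe -2, over 14 crossings
det 11, colorings 3 of 3^14 — not tricolorable
observation: w = -2 shifts under R1 moves; the (-A^3)^(2) factor cancels that in V


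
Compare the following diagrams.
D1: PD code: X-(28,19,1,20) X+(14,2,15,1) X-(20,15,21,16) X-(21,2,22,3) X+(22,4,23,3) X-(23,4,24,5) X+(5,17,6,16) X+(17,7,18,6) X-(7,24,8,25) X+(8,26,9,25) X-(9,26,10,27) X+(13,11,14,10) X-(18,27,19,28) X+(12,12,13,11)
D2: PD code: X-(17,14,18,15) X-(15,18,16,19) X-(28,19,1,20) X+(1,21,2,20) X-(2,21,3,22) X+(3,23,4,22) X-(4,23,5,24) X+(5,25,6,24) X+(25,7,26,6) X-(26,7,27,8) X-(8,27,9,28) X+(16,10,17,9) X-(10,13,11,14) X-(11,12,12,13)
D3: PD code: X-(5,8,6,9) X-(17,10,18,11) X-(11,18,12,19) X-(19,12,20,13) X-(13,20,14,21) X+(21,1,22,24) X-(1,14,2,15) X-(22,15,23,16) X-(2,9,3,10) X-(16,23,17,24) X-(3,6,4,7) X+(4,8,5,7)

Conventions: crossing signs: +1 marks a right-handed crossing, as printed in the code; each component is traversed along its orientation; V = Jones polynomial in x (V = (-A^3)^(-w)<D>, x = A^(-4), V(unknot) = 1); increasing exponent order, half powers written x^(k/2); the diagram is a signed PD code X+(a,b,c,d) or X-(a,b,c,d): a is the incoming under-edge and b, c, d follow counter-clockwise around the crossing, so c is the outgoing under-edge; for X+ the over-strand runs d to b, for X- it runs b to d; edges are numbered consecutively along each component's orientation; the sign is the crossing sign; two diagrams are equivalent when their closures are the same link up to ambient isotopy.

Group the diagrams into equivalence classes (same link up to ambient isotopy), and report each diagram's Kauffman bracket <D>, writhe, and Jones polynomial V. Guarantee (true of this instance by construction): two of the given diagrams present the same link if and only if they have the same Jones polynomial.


equivalence classes: {D1} | {D2} | {D3}
D1 (bracket -A^-4 + 2 - A^4 + 2A^8 - A^12 + A^16 - A^20; 14 crossings at w = 0): V = -x^-5 + x^-4 - x^-3 + 2x^-2 - x^-1 + 2 - x
V(D2) = 1  (w -4, c 14, <D> = A^-12)
V(D3) = -x^-9 + x^-8 - 2x^-7 + 3x^-6 - 2x^-5 + 2x^-4 - x^-3 + x^-2  (w -8, c 12, <D> = A^-16 - A^-12 + 2A^-8 - 2A^-4 + 3 - 2A^4 + A^8 - A^12)
observation: 3 classes among 3 diagrams; unequal V(x) rules out equality


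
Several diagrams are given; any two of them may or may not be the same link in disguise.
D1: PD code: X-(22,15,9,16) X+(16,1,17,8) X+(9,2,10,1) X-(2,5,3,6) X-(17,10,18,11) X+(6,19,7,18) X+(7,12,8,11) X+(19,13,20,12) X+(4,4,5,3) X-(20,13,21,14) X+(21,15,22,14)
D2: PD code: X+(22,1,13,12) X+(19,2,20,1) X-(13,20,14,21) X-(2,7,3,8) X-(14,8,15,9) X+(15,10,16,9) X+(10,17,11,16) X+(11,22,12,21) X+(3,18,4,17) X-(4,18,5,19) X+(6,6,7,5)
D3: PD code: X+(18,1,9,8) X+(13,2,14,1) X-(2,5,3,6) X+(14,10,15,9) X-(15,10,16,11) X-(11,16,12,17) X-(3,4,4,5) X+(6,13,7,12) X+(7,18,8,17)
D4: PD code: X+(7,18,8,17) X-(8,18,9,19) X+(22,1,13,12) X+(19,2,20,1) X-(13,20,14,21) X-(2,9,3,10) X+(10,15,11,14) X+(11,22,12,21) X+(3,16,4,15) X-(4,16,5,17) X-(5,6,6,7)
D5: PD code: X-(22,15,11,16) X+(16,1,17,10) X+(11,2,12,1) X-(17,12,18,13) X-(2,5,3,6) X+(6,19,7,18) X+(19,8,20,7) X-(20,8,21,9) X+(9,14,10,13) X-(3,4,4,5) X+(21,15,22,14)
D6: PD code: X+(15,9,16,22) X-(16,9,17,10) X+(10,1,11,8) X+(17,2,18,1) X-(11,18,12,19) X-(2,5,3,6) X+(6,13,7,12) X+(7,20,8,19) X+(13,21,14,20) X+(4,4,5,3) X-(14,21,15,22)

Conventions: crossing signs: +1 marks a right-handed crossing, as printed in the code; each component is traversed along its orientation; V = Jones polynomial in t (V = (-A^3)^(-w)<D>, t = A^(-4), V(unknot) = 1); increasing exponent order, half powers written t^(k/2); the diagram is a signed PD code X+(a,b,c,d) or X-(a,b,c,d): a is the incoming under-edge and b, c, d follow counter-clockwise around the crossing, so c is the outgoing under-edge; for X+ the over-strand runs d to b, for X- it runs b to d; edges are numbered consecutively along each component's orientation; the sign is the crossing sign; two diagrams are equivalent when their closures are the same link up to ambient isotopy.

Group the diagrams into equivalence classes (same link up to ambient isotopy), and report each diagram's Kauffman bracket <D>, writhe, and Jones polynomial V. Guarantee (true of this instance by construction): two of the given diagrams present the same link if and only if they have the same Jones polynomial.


classes: {D1, D2, D3, D4, D5, D6}
V(D1) = -t^(1/2) + t^(3/2) - t^(5/2) - t^(9/2)  [11 crossings, <D> = A^-9 + A^-1 - A^3 + A^7, w = +3]
V(D2) = -t^(1/2) + t^(3/2) - t^(5/2) - t^(9/2)  [11 crossings, <D> = A^-9 + A^-1 - A^3 + A^7, w = +3]
D3 (bracket A^-15 + A^-7 - A^-3 + A; 9 crossings at w = +1): V = -t^(1/2) + t^(3/2) - t^(5/2) - t^(9/2)
D4 (bracket A^-15 + A^-7 - A^-3 + A; 11 crossings at w = +1): V = -t^(1/2) + t^(3/2) - t^(5/2) - t^(9/2)
D5 (bracket A^-15 + A^-7 - A^-3 + A; 11 crossings at w = +1): V = -t^(1/2) + t^(3/2) - t^(5/2) - t^(9/2)
V(D6) = -t^(1/2) + t^(3/2) - t^(5/2) - t^(9/2)  (w +3, c 11, <D> = A^-9 + A^-1 - A^3 + A^7)
insight: all 6 diagrams share one V(t), hence one class


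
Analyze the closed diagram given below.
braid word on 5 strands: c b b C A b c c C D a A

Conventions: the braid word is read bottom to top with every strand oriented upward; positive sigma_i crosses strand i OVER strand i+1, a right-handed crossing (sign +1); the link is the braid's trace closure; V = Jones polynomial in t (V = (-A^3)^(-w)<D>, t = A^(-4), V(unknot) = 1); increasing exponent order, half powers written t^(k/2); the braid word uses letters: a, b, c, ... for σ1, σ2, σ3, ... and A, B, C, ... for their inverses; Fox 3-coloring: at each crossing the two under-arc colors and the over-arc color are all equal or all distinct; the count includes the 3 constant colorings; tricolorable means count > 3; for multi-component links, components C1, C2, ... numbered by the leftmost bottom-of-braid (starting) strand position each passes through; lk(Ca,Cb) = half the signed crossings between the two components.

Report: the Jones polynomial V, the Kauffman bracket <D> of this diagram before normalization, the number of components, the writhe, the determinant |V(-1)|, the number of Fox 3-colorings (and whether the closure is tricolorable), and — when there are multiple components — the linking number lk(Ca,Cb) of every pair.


Jones polynomial: V(t) = t - t^2 + 2t^3 - t^4 + t^5 - t^6
<D> = -A^-18 + A^-14 - A^-10 + 2A^-6 - A^-2 + A^2; writhe +2
components 1, writhe +2 (12 crossings)
3-colorings: 3 of 3^12, det 7 — not tricolorable
note: V spans 5 powers of t: at least 5 crossings in any diagram


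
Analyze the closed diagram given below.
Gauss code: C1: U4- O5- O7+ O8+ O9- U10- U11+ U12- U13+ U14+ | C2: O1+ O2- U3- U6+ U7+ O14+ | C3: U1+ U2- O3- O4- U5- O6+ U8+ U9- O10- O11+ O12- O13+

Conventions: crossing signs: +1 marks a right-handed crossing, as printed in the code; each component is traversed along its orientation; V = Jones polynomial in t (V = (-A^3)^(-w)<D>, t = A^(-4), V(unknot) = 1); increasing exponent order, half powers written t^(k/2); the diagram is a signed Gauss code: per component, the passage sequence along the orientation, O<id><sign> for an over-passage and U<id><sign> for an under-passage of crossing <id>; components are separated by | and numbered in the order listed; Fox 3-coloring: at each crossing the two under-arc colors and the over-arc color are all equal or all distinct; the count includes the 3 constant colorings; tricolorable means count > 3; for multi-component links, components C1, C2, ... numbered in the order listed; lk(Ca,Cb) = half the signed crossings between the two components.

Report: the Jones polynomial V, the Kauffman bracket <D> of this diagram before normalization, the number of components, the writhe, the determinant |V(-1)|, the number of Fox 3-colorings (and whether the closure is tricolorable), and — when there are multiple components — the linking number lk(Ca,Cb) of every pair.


V(t) = t^-2 + 2 + t^2
bracket: A^-8 + 2 + A^8, w = 0
3 components, writhe 0, over 14 crossings
lk(C1,C2) = +1
linking number lk(C1,C3) = -1
lk(C2,C3): 0
det 4, colorings 3 of 3^14 — not tricolorable
observation: w = 0 shifts under R1 moves; the (-A^3)^(0) factor cancels that in V


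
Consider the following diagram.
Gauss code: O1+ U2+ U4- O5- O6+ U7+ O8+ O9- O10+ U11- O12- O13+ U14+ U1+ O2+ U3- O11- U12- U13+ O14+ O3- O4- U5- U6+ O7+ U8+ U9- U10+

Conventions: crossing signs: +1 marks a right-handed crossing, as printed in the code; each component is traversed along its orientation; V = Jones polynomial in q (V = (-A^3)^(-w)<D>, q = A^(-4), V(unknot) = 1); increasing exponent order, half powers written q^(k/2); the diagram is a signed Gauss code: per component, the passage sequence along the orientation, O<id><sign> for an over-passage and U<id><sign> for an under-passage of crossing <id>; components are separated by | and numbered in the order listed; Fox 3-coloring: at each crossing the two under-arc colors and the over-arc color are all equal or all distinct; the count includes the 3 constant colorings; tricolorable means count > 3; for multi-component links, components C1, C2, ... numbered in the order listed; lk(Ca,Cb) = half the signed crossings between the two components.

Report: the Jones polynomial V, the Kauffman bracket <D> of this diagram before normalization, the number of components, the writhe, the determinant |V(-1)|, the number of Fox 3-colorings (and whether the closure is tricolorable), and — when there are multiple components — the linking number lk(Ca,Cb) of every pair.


V(q) = q + q^3 - q^4
bracket: -A^-10 + A^-6 + A^2, w = +2
1 component, writhe +2, over 14 crossings
det 3, colorings 9 of 3^14 — tricolorable
observation: det 3 = |V(-1)|; divisible by 3, so tricolorable


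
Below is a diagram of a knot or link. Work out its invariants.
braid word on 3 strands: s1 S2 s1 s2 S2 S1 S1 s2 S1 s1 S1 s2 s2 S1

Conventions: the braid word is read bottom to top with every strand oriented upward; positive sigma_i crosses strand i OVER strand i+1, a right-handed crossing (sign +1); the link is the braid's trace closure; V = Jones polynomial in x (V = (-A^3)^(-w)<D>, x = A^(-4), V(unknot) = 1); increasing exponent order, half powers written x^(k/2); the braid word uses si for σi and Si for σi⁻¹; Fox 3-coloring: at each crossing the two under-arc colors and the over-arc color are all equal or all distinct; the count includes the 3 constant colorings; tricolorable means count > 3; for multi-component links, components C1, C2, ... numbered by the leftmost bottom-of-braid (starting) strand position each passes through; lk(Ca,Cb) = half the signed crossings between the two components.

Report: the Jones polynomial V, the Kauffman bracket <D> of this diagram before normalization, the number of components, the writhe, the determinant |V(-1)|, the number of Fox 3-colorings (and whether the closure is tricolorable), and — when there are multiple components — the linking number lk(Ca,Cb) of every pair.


V(x) = x^-2 - x^-1 + 1 - x + x^2
bracket: A^-8 - A^-4 + 1 - A^4 + A^8, w = 0
1 component, writhe 0, over 14 crossings
det 5, colorings 3 of 3^14 — not tricolorable
observation: |V(-1)| = 5: so not tricolorable, since 3 does not divide 5


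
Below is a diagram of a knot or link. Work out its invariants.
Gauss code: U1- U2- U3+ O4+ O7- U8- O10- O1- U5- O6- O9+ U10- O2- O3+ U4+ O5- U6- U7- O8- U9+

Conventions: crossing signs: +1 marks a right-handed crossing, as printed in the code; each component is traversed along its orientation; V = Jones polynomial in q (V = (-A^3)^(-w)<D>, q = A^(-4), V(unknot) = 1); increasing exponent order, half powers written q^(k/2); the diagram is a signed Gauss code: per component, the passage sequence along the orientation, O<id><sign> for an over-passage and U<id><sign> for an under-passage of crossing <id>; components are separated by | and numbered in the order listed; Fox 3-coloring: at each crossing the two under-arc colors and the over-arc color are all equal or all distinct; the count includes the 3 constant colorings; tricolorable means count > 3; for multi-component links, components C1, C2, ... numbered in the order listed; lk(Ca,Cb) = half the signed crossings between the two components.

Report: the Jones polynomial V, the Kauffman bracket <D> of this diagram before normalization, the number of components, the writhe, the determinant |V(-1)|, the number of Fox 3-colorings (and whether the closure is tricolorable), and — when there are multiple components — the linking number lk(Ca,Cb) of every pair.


Jones polynomial: V(q) = q^-7 - 2q^-6 + 2q^-5 - 3q^-4 + 3q^-3 - 2q^-2 + 2q^-1
<D> = 2A^-8 - 2A^-4 + 3 - 3A^4 + 2A^8 - 2A^12 + A^16; writhe -4
components 1, writhe -4 (10 crossings)
3-colorings: 9 of 3^10, det 15 — tricolorable
note: w = -4 shifts under R1 moves; the (-A^3)^(4) factor cancels that in V


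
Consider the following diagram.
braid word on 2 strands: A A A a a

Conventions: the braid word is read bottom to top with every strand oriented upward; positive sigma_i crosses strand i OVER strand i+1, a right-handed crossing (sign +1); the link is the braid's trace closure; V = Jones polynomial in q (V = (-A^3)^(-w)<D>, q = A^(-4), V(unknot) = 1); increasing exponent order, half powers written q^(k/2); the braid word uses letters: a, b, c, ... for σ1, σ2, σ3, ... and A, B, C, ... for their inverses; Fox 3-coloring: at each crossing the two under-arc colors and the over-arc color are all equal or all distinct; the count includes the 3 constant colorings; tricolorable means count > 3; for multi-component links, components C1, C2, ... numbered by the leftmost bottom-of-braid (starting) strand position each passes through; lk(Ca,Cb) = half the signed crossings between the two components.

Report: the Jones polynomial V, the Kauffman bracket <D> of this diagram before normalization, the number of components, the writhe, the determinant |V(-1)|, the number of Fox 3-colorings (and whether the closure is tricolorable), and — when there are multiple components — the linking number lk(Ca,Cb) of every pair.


V = 1
<D> = -A^-3 (w = -1)
1 component over 5 crossings, w = -1
3 Fox colorings among 3^5, |V(-1)| = 1: not tricolorable
why: the word shrinks to σ1⁻¹ after cancelling


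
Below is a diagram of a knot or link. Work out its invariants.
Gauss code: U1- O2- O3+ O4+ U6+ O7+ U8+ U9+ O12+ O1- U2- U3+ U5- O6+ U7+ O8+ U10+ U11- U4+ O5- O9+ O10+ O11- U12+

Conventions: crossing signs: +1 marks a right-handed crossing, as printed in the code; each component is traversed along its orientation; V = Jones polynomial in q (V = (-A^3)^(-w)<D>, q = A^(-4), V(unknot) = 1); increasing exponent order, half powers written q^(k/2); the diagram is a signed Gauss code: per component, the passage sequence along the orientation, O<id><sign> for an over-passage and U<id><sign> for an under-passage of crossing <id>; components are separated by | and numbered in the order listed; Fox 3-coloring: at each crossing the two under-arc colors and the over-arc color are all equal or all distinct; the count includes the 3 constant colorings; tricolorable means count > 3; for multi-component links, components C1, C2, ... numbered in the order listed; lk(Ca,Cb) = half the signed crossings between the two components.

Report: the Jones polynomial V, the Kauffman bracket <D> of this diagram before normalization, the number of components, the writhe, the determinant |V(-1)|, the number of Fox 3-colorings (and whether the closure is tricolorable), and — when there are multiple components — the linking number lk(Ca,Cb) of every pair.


V = q + q^3 - q^4
<D> = -A^-4 + 1 + A^8 (w = +4)
1 component over 12 crossings, w = +4
9 Fox colorings among 3^12, |V(-1)| = 3: tricolorable
why: V spans 3 powers of q: at least 3 crossings in any diagram


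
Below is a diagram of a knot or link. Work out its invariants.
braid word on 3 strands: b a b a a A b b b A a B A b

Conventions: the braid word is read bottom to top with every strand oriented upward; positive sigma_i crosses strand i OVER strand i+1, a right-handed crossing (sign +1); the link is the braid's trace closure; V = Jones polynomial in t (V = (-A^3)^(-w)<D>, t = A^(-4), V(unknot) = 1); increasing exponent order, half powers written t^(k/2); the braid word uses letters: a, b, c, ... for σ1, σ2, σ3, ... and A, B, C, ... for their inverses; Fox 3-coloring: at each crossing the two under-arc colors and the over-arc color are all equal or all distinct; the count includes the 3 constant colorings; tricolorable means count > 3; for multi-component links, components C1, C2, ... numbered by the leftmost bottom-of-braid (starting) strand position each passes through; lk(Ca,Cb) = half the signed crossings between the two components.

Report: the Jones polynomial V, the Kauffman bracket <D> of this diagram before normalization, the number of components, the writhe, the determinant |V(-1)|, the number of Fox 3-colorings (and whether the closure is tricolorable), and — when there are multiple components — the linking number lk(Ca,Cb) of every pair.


Jones polynomial: V(t) = t^2 + 2t^4 - 2t^5 + t^6 - 2t^7 + t^8
<D> = A^-14 - 2A^-10 + A^-6 - 2A^-2 + 2A^2 + A^10; writhe +6
components 1, writhe +6 (14 crossings)
3-colorings: 27 of 3^14, det 9 — tricolorable
note: det 9 = |V(-1)|; divisible by 3, so tricolorable


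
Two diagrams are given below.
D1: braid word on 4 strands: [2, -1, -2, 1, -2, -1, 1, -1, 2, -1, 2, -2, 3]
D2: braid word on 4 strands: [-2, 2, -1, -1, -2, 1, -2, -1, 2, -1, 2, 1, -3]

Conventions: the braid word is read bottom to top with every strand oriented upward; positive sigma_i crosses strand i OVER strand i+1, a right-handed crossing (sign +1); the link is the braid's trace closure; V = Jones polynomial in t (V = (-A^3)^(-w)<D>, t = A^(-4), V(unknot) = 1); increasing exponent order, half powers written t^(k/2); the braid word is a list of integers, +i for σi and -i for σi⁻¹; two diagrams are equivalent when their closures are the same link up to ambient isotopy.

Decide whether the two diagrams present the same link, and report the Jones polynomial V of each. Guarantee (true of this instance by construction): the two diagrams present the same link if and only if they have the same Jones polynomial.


same link: yes
V(D1) = -t^-5 + t^-4 - t^-3 + 2t^-2 - t^-1 + 2 - t  [13 crossings, <D> = A^-7 - 2A^-3 + A - 2A^5 + A^9 - A^13 + A^17, w = -1]
D2 (bracket A^-13 - 2A^-9 + A^-5 - 2A^-1 + A^3 - A^7 + A^11; 13 crossings at w = -3): V = -t^-5 + t^-4 - t^-3 + 2t^-2 - t^-1 + 2 - t
note: all 2 diagrams share one V(t), hence one class


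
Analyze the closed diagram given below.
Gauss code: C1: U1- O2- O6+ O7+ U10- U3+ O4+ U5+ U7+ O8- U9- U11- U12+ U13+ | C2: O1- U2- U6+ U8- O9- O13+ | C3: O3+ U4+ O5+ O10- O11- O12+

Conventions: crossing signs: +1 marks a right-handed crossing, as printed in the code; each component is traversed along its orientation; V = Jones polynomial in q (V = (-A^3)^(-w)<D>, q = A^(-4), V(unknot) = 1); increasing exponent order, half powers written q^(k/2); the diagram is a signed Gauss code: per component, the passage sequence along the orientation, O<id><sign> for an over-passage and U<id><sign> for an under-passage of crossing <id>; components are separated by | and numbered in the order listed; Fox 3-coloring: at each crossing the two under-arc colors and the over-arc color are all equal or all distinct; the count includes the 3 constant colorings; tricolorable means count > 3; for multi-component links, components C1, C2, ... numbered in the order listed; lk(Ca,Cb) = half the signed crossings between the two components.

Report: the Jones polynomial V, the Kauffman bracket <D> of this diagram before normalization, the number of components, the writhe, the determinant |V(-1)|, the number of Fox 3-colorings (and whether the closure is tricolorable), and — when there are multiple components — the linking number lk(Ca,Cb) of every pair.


Jones polynomial: V(q) = q^-2 + 2 + q^2
<D> = -A^-5 - 2A^3 - A^11; writhe +1
components 3, writhe +1 (13 crossings)
linking number lk(C1,C2) = -1
lk(C1,C3): +1
lk(C2,C3) = 0
3-colorings: 3 of 3^13, det 4 — not tricolorable
note: the 3 component pairs carry total linking 0


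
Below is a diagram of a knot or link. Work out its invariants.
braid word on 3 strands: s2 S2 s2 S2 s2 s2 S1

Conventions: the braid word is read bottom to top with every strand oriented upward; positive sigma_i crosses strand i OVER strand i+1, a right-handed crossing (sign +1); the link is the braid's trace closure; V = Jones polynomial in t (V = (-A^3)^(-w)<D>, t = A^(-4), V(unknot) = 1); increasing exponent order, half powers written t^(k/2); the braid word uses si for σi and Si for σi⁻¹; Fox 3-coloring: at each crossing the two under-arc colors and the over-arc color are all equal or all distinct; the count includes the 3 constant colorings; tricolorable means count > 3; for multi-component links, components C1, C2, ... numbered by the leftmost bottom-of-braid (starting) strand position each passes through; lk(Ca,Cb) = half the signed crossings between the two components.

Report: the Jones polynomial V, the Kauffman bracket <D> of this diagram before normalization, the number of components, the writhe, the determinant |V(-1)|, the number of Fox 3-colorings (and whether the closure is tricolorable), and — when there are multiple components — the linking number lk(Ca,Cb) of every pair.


V = -t^(1/2) - t^(5/2)
<D> = A^-7 + A (w = +1)
2 components over 7 crossings, w = +1
lk(C1,C2): +1
3 Fox colorings among 3^7, |V(-1)| = 2: not tricolorable
why: span 2 respects span(V) <= c + mu - 1 = 8 for this 2-component diagram


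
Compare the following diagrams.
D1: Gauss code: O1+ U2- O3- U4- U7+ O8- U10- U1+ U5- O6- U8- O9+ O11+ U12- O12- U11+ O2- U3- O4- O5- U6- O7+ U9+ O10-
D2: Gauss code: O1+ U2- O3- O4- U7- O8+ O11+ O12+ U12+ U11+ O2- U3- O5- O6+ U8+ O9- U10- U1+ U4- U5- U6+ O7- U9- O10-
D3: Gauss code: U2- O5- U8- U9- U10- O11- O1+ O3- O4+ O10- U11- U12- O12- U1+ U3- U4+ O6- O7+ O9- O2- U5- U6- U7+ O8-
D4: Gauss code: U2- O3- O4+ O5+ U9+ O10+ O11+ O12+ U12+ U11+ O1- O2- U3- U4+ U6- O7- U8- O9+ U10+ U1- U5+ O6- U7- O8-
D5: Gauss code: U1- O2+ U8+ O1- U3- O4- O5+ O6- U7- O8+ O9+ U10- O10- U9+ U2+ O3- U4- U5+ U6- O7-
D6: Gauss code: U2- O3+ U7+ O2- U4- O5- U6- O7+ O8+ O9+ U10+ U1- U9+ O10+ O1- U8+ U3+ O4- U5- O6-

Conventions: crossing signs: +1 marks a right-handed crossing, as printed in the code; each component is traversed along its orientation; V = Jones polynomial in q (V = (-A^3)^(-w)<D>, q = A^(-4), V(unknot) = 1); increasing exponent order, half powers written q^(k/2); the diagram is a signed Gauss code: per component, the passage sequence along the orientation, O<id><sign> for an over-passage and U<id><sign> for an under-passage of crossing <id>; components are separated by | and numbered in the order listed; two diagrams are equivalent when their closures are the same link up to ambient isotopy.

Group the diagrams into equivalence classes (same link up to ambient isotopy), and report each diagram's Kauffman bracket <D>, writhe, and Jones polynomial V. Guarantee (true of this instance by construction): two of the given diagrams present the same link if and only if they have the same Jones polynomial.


classes: {D1, D2} | {D3} | {D4, D5, D6}
V(D1) = -q^-6 + q^-5 - q^-4 + 2q^-3 - q^-2 + q^-1  [12 crossings, <D> = A^-8 - A^-4 + 2 - A^4 + A^8 - A^12, w = -4]
V(D2) = -q^-6 + q^-5 - q^-4 + 2q^-3 - q^-2 + q^-1  [12 crossings, <D> = A^-2 - A^2 + 2A^6 - A^10 + A^14 - A^18, w = -2]
V(D3) = -q^-4 + q^-3 + q^-1  (w -6, c 12, <D> = A^-14 + A^-6 - A^-2)
D4 (bracket A^-4 - 1 + 2A^4 - 2A^8 + 2A^12 - 2A^16 + A^20; 12 crossings at w = 0): V = q^-5 - 2q^-4 + 2q^-3 - 2q^-2 + 2q^-1 - 1 + q
V(D5) = q^-5 - 2q^-4 + 2q^-3 - 2q^-2 + 2q^-1 - 1 + q  (w -2, c 10, <D> = A^-10 - A^-6 + 2A^-2 - 2A^2 + 2A^6 - 2A^10 + A^14)
V(D6) = q^-5 - 2q^-4 + 2q^-3 - 2q^-2 + 2q^-1 - 1 + q  [10 crossings, <D> = A^-4 - 1 + 2A^4 - 2A^8 + 2A^12 - 2A^16 + A^20, w = 0]
note: 3 values of V(q) split the 6 diagrams


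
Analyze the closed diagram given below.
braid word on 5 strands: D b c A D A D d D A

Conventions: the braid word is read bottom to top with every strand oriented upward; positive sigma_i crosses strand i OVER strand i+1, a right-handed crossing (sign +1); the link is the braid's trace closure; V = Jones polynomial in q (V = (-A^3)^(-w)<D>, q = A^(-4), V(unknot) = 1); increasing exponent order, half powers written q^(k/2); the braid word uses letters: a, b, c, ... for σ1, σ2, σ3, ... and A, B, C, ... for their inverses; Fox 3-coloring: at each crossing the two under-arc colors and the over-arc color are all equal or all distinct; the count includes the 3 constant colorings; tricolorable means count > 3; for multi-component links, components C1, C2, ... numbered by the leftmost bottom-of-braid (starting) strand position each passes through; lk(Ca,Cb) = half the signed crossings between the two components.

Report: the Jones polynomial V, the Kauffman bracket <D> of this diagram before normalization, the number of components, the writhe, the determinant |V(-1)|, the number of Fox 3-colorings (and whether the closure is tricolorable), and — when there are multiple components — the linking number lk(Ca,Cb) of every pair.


Jones polynomial: V(q) = q^-8 - 2q^-7 + q^-6 - 2q^-5 + 2q^-4 + q^-2
<D> = A^-4 + 2A^4 - 2A^8 + A^12 - 2A^16 + A^20; writhe -4
components 1, writhe -4 (10 crossings)
3-colorings: 27 of 3^10, det 9 — tricolorable
note: w = -4 shifts under R1 moves; the (-A^3)^(4) factor cancels that in V
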